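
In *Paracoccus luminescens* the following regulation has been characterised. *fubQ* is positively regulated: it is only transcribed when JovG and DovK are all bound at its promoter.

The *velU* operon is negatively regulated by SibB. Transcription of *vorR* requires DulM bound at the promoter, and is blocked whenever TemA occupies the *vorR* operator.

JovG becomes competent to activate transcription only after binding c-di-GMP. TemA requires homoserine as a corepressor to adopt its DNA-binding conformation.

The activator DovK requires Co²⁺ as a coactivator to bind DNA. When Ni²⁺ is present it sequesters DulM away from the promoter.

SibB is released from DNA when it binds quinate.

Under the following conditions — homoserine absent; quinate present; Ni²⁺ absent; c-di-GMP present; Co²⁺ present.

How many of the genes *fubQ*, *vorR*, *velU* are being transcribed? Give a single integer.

c-di-GMP is present, so JovG is active.
Co²⁺ is present, so DovK is active.
No repressor is bound and JovG and DovK are active, so *fubQ* is transcribed.
→ *fubQ* is ON.
Ni²⁺ is absent, so DulM is active.
Homoserine is absent, so TemA is inactive.
No repressor is bound and DulM is active, so *vorR* is transcribed.
→ *vorR* is ON.
Quinate is present, so SibB is inactive.
With no repressor bound, *velU* is transcribed.
→ *velU* is ON.
3 of the 3 genes are transcribed.

3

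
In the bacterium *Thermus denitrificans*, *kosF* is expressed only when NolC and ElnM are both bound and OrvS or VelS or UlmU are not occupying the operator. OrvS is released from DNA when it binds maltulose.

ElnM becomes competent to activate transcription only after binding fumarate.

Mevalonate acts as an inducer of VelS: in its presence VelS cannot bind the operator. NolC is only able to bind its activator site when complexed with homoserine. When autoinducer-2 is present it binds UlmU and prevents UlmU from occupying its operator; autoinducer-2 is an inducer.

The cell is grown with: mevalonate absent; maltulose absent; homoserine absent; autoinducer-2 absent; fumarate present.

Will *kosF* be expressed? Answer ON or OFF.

OFF

Homoserine is absent, so NolC is inactive.
Maltulose is absent, so OrvS is active.
Fumarate is present, so ElnM is active.
Mevalonate is absent, so VelS is active.
Autoinducer-2 is absent, so UlmU is active.
With repressor OrvS bound, *kosF* is not transcribed.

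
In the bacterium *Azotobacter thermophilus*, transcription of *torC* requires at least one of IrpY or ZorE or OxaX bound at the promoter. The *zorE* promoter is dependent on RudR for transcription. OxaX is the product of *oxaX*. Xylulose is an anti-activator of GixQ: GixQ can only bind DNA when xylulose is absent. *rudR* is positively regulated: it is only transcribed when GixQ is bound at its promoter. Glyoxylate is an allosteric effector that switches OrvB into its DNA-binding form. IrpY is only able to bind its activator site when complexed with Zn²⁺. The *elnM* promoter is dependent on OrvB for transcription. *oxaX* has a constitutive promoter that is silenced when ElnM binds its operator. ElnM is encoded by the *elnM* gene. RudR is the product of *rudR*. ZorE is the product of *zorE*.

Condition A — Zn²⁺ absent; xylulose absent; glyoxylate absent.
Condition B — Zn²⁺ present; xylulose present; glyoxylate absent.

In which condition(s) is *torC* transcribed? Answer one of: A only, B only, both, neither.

Condition A:
Zn²⁺ is absent, so IrpY is inactive.
Xylulose is absent, so GixQ is active.
No repressor is bound and GixQ is active, so *rudR* is transcribed.
So RudR is produced and active.
No repressor is bound and RudR is active, so *zorE* is transcribed.
So ZorE is produced and active.
Glyoxylate is absent, so OrvB is inactive.
Required activator OrvB is absent, so *elnM* is not transcribed.
So ElnM is not produced.
With no repressor bound, *oxaX* is transcribed.
So OxaX is produced and active.
Activator ZorE is present, so *torC* is transcribed.
→ *torC* is ON in A.
Condition B:
Zn²⁺ is present, so IrpY is active.
Xylulose is present, so GixQ is inactive.
Required activator GixQ is absent, so *rudR* is not transcribed.
So RudR is not produced.
Required activator RudR is absent, so *zorE* is not transcribed.
So ZorE is not produced.
Glyoxylate is absent, so OrvB is inactive.
Required activator OrvB is absent, so *elnM* is not transcribed.
So ElnM is not produced.
With no repressor bound, *oxaX* is transcribed.
So OxaX is produced and active.
Activator IrpY is present, so *torC* is transcribed.
→ *torC* is ON in B.

both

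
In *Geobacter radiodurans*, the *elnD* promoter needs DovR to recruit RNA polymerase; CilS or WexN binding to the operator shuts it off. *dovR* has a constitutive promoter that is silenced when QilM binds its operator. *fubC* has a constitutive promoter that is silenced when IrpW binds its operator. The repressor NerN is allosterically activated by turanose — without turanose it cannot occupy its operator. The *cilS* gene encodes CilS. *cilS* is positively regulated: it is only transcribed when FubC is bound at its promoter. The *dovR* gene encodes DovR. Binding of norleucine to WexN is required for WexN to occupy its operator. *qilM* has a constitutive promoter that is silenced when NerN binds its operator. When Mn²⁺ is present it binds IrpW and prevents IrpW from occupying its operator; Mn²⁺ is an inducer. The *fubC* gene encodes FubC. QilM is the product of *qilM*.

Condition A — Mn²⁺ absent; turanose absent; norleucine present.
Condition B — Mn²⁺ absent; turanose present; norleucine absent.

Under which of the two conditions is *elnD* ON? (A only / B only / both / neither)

B only

Condition A:
Mn²⁺ is absent, so IrpW is active.
With repressor IrpW bound, *fubC* is not transcribed.
So FubC is not produced.
Required activator FubC is absent, so *cilS* is not transcribed.
So CilS is not produced.
Turanose is absent, so NerN is inactive.
With no repressor bound, *qilM* is transcribed.
So QilM is produced and active.
With repressor QilM bound, *dovR* is not transcribed.
So DovR is not produced.
Norleucine is present, so WexN is active.
With repressor WexN bound, *elnD* is not transcribed.
→ *elnD* is OFF in A.
Condition B:
Mn²⁺ is absent, so IrpW is active.
With repressor IrpW bound, *fubC* is not transcribed.
So FubC is not produced.
Required activator FubC is absent, so *cilS* is not transcribed.
So CilS is not produced.
Turanose is present, so NerN is active.
With repressor NerN bound, *qilM* is not transcribed.
So QilM is not produced.
With no repressor bound, *dovR* is transcribed.
So DovR is produced and active.
Norleucine is absent, so WexN is inactive.
No repressor is bound and DovR is active, so *elnD* is transcribed.
→ *elnD* is ON in B.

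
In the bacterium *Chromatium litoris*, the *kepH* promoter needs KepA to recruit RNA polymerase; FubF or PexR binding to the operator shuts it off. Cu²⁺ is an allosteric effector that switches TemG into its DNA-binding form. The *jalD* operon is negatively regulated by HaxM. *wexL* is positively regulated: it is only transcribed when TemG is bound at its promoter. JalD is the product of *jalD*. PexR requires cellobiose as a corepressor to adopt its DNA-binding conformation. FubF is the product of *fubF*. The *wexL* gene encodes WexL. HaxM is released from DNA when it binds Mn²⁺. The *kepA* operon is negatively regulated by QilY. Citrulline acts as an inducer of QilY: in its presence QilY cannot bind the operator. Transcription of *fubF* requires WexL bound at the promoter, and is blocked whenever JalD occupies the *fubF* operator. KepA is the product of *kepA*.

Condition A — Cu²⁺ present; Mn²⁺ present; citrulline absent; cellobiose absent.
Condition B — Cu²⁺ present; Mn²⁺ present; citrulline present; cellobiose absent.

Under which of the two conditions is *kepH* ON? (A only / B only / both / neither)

B only

Condition A:
Cu²⁺ is present, so TemG is active.
No repressor is bound and TemG is active, so *wexL* is transcribed.
So WexL is produced and active.
Mn²⁺ is present, so HaxM is inactive.
With no repressor bound, *jalD* is transcribed.
So JalD is produced and active.
With repressor JalD bound, *fubF* is not transcribed.
So FubF is not produced.
Citrulline is absent, so QilY is active.
With repressor QilY bound, *kepA* is not transcribed.
So KepA is not produced.
Cellobiose is absent, so PexR is inactive.
Required activator KepA is absent, so *kepH* is not transcribed.
→ *kepH* is OFF in A.
Condition B:
Cu²⁺ is present, so TemG is active.
No repressor is bound and TemG is active, so *wexL* is transcribed.
So WexL is produced and active.
Mn²⁺ is present, so HaxM is inactive.
With no repressor bound, *jalD* is transcribed.
So JalD is produced and active.
With repressor JalD bound, *fubF* is not transcribed.
So FubF is not produced.
Citrulline is present, so QilY is inactive.
With no repressor bound, *kepA* is transcribed.
So KepA is produced and active.
Cellobiose is absent, so PexR is inactive.
No repressor is bound and KepA is active, so *kepH* is transcribed.
→ *kepH* is ON in B.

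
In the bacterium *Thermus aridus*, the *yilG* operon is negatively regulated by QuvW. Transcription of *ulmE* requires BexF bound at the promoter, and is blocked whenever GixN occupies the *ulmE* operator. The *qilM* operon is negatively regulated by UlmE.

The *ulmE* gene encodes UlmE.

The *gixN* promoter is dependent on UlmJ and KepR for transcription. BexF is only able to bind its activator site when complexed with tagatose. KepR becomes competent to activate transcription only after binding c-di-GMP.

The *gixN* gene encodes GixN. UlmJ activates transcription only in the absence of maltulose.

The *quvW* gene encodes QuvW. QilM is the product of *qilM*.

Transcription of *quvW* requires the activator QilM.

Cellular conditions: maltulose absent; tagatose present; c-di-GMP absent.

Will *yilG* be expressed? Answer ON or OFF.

Maltulose is absent, so UlmJ is active.
c-di-GMP is absent, so KepR is inactive.
Required activator KepR is absent, so *gixN* is not transcribed.
So GixN is not produced.
Tagatose is present, so BexF is active.
No repressor is bound and BexF is active, so *ulmE* is transcribed.
So UlmE is produced and active.
With repressor UlmE bound, *qilM* is not transcribed.
So QilM is not produced.
Required activator QilM is absent, so *quvW* is not transcribed.
So QuvW is not produced.
With no repressor bound, *yilG* is transcribed.

ON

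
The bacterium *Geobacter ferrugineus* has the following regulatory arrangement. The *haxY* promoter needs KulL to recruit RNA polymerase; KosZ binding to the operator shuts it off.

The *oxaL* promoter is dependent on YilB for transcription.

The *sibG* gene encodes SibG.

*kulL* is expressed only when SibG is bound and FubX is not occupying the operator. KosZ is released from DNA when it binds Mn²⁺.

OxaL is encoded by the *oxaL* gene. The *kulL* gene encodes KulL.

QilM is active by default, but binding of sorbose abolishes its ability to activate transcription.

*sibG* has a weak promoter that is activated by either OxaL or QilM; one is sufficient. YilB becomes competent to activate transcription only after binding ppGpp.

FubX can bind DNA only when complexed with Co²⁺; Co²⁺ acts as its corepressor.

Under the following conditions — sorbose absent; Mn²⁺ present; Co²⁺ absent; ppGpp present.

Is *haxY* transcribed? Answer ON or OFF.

Mn²⁺ is present, so KosZ is inactive.
ppGpp is present, so YilB is active.
No repressor is bound and YilB is active, so *oxaL* is transcribed.
So OxaL is produced and active.
Sorbose is absent, so QilM is active.
Activator OxaL is present, so *sibG* is transcribed.
So SibG is produced and active.
Co²⁺ is absent, so FubX is inactive.
No repressor is bound and SibG is active, so *kulL* is transcribed.
So KulL is produced and active.
No repressor is bound and KulL is active, so *haxY* is transcribed.

ON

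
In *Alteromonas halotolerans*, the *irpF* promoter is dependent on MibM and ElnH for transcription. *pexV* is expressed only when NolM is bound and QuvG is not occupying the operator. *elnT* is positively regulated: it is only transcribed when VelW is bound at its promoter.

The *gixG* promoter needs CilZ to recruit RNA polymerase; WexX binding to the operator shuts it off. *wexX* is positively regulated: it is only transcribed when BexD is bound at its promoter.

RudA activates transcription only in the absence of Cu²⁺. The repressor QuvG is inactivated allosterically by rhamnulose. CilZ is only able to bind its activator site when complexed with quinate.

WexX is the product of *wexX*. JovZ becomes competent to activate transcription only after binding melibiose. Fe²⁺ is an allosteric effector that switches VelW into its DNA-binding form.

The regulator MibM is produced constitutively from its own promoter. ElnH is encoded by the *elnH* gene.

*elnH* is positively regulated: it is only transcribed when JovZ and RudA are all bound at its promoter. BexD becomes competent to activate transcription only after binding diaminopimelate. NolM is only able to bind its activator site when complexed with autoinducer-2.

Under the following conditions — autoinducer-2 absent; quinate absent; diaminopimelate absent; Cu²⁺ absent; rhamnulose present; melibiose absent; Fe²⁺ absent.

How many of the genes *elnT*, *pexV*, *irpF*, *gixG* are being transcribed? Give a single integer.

Fe²⁺ is absent, so VelW is inactive.
Required activator VelW is absent, so *elnT* is not transcribed.
→ *elnT* is OFF.
Rhamnulose is present, so QuvG is inactive.
Autoinducer-2 is absent, so NolM is inactive.
Required activator NolM is absent, so *pexV* is not transcribed.
→ *pexV* is OFF.
MibM is produced constitutively and is active.
Melibiose is absent, so JovZ is inactive.
Cu²⁺ is absent, so RudA is active.
Required activator JovZ is absent, so *elnH* is not transcribed.
So ElnH is not produced.
Required activator ElnH is absent, so *irpF* is not transcribed.
→ *irpF* is OFF.
Diaminopimelate is absent, so BexD is inactive.
Required activator BexD is absent, so *wexX* is not transcribed.
So WexX is not produced.
Quinate is absent, so CilZ is inactive.
Required activator CilZ is absent, so *gixG* is not transcribed.
→ *gixG* is OFF.
0 of the 4 genes are transcribed.

0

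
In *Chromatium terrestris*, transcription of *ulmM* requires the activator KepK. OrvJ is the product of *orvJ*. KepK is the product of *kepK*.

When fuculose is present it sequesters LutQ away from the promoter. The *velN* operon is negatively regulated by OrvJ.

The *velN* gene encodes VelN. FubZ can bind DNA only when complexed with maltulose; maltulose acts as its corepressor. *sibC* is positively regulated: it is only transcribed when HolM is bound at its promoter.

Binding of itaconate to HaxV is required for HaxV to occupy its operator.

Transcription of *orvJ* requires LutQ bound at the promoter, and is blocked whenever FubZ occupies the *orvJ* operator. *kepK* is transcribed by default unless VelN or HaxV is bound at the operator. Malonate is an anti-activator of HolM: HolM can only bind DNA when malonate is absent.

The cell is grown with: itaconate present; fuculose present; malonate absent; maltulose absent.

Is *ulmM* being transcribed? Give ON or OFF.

OFF

Maltulose is absent, so FubZ is inactive.
Fuculose is present, so LutQ is inactive.
Required activator LutQ is absent, so *orvJ* is not transcribed.
So OrvJ is not produced.
With no repressor bound, *velN* is transcribed.
So VelN is produced and active.
Itaconate is present, so HaxV is active.
With repressor VelN bound, *kepK* is not transcribed.
So KepK is not produced.
Required activator KepK is absent, so *ulmM* is not transcribed.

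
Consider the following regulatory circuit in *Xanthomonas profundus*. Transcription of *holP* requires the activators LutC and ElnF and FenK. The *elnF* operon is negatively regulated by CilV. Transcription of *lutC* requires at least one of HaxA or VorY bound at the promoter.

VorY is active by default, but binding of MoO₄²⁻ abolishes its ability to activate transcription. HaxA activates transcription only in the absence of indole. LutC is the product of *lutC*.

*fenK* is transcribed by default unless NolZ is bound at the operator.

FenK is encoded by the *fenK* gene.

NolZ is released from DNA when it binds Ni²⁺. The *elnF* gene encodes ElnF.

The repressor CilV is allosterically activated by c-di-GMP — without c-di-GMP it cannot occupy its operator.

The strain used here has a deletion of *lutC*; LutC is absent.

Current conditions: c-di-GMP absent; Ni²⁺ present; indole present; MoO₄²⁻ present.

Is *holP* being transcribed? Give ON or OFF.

OFF

LutC is non-functional in this strain, so it has no effect.
c-di-GMP is absent, so CilV is inactive.
With no repressor bound, *elnF* is transcribed.
So ElnF is produced and active.
Ni²⁺ is present, so NolZ is inactive.
With no repressor bound, *fenK* is transcribed.
So FenK is produced and active.
Required activator LutC is absent, so *holP* is not transcribed.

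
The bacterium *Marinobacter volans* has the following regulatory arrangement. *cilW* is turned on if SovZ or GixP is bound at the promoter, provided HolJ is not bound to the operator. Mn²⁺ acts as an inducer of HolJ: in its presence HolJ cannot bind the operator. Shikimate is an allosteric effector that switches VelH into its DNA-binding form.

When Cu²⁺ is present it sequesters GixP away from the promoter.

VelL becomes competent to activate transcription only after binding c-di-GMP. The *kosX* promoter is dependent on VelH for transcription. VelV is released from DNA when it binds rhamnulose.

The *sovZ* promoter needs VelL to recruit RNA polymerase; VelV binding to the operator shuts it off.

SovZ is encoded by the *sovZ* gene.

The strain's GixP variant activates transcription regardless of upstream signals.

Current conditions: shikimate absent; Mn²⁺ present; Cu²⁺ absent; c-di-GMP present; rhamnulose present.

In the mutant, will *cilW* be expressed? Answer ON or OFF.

Rhamnulose is present, so VelV is inactive.
c-di-GMP is present, so VelL is active.
No repressor is bound and VelL is active, so *sovZ* is transcribed.
So SovZ is produced and active.
GixP is constitutively active in this strain.
Mn²⁺ is present, so HolJ is inactive.
Activator SovZ is present, so *cilW* is transcribed.

ON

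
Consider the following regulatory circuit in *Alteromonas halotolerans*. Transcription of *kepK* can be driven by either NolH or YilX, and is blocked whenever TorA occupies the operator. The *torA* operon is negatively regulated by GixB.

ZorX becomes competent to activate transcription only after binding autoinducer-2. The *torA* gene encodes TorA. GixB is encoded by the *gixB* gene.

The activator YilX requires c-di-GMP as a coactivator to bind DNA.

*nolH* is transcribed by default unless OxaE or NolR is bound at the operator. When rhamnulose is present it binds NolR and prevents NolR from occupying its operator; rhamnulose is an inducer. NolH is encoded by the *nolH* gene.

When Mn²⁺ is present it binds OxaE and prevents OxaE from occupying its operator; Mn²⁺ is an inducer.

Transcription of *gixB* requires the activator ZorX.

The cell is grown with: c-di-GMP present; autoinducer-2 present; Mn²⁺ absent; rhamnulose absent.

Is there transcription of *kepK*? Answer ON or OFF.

Autoinducer-2 is present, so ZorX is active.
No repressor is bound and ZorX is active, so *gixB* is transcribed.
So GixB is produced and active.
With repressor GixB bound, *torA* is not transcribed.
So TorA is not produced.
Mn²⁺ is absent, so OxaE is active.
Rhamnulose is absent, so NolR is active.
With repressor OxaE bound, *nolH* is not transcribed.
So NolH is not produced.
c-di-GMP is present, so YilX is active.
Activator YilX is present, so *kepK* is transcribed.

ON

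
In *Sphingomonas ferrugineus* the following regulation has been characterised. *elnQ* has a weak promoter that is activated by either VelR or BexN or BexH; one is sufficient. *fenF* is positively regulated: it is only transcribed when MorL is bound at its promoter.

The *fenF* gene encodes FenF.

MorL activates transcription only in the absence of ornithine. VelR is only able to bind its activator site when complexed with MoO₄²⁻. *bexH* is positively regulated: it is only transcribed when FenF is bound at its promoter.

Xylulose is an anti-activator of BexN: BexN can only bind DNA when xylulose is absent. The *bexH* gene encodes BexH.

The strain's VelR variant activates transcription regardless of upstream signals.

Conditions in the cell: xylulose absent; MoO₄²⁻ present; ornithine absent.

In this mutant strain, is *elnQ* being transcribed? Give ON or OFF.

ON

VelR is constitutively active in this strain.
Xylulose is absent, so BexN is active.
Ornithine is absent, so MorL is active.
No repressor is bound and MorL is active, so *fenF* is transcribed.
So FenF is produced and active.
No repressor is bound and FenF is active, so *bexH* is transcribed.
So BexH is produced and active.
Activator VelR is present, so *elnQ* is transcribed.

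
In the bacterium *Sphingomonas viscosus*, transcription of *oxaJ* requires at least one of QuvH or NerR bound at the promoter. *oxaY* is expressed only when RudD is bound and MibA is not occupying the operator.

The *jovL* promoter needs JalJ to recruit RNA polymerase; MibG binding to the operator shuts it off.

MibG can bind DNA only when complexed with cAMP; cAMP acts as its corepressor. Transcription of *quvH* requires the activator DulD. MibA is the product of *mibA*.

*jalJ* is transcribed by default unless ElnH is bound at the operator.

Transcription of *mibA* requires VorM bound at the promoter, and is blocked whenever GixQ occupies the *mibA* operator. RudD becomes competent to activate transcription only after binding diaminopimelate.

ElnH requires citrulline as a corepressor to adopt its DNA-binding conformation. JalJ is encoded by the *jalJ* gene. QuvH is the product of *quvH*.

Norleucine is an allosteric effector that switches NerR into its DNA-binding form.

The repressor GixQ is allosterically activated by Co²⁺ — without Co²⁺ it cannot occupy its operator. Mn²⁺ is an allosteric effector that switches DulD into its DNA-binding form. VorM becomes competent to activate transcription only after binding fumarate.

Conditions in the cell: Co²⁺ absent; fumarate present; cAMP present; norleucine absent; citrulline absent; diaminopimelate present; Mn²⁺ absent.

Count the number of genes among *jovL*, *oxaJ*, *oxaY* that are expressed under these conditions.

Citrulline is absent, so ElnH is inactive.
With no repressor bound, *jalJ* is transcribed.
So JalJ is produced and active.
cAMP is present, so MibG is active.
With repressor MibG bound, *jovL* is not transcribed.
→ *jovL* is OFF.
Mn²⁺ is absent, so DulD is inactive.
Required activator DulD is absent, so *quvH* is not transcribed.
So QuvH is not produced.
Norleucine is absent, so NerR is inactive.
No activator is available at the *oxaJ* promoter, so *oxaJ* is not transcribed.
→ *oxaJ* is OFF.
Co²⁺ is absent, so GixQ is inactive.
Fumarate is present, so VorM is active.
No repressor is bound and VorM is active, so *mibA* is transcribed.
So MibA is produced and active.
Diaminopimelate is present, so RudD is active.
With repressor MibA bound, *oxaY* is not transcribed.
→ *oxaY* is OFF.
0 of the 3 genes are transcribed.

0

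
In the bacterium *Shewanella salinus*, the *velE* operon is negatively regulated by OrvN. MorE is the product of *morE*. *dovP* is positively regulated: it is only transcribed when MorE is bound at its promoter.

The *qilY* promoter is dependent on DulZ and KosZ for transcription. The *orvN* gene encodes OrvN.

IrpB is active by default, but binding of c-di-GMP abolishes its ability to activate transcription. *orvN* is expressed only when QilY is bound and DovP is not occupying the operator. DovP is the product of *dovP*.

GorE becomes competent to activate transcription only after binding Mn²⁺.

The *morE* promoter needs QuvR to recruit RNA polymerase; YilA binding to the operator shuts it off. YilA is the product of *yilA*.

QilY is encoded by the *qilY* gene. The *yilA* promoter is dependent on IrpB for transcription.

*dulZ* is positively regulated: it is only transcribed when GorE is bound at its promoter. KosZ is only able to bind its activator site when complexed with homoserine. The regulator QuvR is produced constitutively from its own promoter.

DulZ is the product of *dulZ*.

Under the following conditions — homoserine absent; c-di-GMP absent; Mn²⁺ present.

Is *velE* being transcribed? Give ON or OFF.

ON

c-di-GMP is absent, so IrpB is active.
No repressor is bound and IrpB is active, so *yilA* is transcribed.
So YilA is produced and active.
QuvR is produced constitutively and is active.
With repressor YilA bound, *morE* is not transcribed.
So MorE is not produced.
Required activator MorE is absent, so *dovP* is not transcribed.
So DovP is not produced.
Mn²⁺ is present, so GorE is active.
No repressor is bound and GorE is active, so *dulZ* is transcribed.
So DulZ is produced and active.
Homoserine is absent, so KosZ is inactive.
Required activator KosZ is absent, so *qilY* is not transcribed.
So QilY is not produced.
Required activator QilY is absent, so *orvN* is not transcribed.
So OrvN is not produced.
With no repressor bound, *velE* is transcribed.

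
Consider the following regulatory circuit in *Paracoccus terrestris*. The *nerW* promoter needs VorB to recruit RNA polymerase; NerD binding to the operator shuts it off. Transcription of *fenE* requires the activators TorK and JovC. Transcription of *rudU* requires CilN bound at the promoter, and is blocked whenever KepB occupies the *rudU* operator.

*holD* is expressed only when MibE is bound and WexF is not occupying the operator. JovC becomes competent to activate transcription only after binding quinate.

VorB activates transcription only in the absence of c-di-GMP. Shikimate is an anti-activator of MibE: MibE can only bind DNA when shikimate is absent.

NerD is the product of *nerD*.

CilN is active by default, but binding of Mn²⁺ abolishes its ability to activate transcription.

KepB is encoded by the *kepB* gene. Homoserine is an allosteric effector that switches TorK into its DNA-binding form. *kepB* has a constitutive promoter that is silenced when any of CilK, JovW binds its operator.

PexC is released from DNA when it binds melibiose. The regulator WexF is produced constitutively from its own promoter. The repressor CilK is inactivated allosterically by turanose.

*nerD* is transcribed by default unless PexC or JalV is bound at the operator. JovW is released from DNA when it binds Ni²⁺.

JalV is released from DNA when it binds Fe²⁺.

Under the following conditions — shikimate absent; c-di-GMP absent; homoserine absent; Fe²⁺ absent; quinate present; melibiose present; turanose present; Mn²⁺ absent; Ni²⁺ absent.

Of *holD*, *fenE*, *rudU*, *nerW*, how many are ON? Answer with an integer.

Shikimate is absent, so MibE is active.
WexF is produced constitutively and is active.
With repressor WexF bound, *holD* is not transcribed.
→ *holD* is OFF.
Homoserine is absent, so TorK is inactive.
Quinate is present, so JovC is active.
Required activator TorK is absent, so *fenE* is not transcribed.
→ *fenE* is OFF.
Turanose is present, so CilK is inactive.
Ni²⁺ is absent, so JovW is active.
With repressor JovW bound, *kepB* is not transcribed.
So KepB is not produced.
Mn²⁺ is absent, so CilN is active.
No repressor is bound and CilN is active, so *rudU* is transcribed.
→ *rudU* is ON.
Melibiose is present, so PexC is inactive.
Fe²⁺ is absent, so JalV is active.
With repressor JalV bound, *nerD* is not transcribed.
So NerD is not produced.
c-di-GMP is absent, so VorB is active.
No repressor is bound and VorB is active, so *nerW* is transcribed.
→ *nerW* is ON.
2 of the 4 genes are transcribed.

2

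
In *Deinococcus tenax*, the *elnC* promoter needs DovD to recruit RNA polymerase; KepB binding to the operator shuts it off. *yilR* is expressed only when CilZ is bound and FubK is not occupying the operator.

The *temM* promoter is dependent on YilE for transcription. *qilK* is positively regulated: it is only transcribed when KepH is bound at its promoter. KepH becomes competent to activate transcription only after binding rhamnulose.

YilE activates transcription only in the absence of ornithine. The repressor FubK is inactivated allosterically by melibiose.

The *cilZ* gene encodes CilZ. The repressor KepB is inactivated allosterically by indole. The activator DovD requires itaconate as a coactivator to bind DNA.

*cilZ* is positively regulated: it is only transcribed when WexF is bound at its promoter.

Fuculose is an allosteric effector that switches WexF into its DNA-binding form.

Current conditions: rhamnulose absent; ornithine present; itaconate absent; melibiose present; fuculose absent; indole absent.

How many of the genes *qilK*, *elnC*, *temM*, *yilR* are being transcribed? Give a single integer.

Rhamnulose is absent, so KepH is inactive.
Required activator KepH is absent, so *qilK* is not transcribed.
→ *qilK* is OFF.
Indole is absent, so KepB is active.
Itaconate is absent, so DovD is inactive.
With repressor KepB bound, *elnC* is not transcribed.
→ *elnC* is OFF.
Ornithine is present, so YilE is inactive.
Required activator YilE is absent, so *temM* is not transcribed.
→ *temM* is OFF.
Melibiose is present, so FubK is inactive.
Fuculose is absent, so WexF is inactive.
Required activator WexF is absent, so *cilZ* is not transcribed.
So CilZ is not produced.
Required activator CilZ is absent, so *yilR* is not transcribed.
→ *yilR* is OFF.
0 of the 4 genes are transcribed.

0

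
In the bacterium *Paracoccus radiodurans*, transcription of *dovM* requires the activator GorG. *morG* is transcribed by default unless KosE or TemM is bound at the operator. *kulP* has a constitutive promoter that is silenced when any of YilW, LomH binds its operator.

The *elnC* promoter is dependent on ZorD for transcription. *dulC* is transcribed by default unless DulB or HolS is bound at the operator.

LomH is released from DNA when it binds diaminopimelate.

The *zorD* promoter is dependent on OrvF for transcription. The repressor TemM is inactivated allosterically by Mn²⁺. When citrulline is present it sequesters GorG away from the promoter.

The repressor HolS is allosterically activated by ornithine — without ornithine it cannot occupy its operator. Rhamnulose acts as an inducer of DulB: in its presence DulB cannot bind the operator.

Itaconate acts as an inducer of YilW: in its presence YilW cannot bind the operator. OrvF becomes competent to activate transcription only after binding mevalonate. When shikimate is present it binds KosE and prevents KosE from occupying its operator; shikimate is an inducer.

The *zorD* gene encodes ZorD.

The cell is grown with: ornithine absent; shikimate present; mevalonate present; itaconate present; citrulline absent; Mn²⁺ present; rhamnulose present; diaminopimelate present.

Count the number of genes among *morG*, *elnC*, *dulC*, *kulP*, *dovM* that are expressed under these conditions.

5

Shikimate is present, so KosE is inactive.
Mn²⁺ is present, so TemM is inactive.
With no repressor bound, *morG* is transcribed.
→ *morG* is ON.
Mevalonate is present, so OrvF is active.
No repressor is bound and OrvF is active, so *zorD* is transcribed.
So ZorD is produced and active.
No repressor is bound and ZorD is active, so *elnC* is transcribed.
→ *elnC* is ON.
Rhamnulose is present, so DulB is inactive.
Ornithine is absent, so HolS is inactive.
With no repressor bound, *dulC* is transcribed.
→ *dulC* is ON.
Itaconate is present, so YilW is inactive.
Diaminopimelate is present, so LomH is inactive.
With no repressor bound, *kulP* is transcribed.
→ *kulP* is ON.
Citrulline is absent, so GorG is active.
No repressor is bound and GorG is active, so *dovM* is transcribed.
→ *dovM* is ON.
5 of the 5 genes are transcribed.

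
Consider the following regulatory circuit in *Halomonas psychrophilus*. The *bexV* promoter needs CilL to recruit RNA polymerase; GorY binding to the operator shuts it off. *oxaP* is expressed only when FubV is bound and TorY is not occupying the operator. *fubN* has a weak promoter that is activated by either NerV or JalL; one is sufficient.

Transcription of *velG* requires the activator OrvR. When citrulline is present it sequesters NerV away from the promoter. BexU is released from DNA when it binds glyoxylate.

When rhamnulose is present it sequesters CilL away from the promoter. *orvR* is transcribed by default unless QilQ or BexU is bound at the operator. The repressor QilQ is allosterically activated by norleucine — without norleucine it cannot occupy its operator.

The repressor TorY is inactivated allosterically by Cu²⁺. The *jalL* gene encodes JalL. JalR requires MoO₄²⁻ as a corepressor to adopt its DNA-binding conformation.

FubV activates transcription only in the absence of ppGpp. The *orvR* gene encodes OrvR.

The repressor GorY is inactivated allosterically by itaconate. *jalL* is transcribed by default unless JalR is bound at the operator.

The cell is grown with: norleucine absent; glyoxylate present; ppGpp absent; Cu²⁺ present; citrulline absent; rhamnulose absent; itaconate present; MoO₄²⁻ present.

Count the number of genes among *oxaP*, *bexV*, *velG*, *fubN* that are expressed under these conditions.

ppGpp is absent, so FubV is active.
Cu²⁺ is present, so TorY is inactive.
No repressor is bound and FubV is active, so *oxaP* is transcribed.
→ *oxaP* is ON.
Rhamnulose is absent, so CilL is active.
Itaconate is present, so GorY is inactive.
No repressor is bound and CilL is active, so *bexV* is transcribed.
→ *bexV* is ON.
Norleucine is absent, so QilQ is inactive.
Glyoxylate is present, so BexU is inactive.
With no repressor bound, *orvR* is transcribed.
So OrvR is produced and active.
No repressor is bound and OrvR is active, so *velG* is transcribed.
→ *velG* is ON.
Citrulline is absent, so NerV is active.
MoO₄²⁻ is present, so JalR is active.
With repressor JalR bound, *jalL* is not transcribed.
So JalL is not produced.
Activator NerV is present, so *fubN* is transcribed.
→ *fubN* is ON.
4 of the 4 genes are transcribed.

4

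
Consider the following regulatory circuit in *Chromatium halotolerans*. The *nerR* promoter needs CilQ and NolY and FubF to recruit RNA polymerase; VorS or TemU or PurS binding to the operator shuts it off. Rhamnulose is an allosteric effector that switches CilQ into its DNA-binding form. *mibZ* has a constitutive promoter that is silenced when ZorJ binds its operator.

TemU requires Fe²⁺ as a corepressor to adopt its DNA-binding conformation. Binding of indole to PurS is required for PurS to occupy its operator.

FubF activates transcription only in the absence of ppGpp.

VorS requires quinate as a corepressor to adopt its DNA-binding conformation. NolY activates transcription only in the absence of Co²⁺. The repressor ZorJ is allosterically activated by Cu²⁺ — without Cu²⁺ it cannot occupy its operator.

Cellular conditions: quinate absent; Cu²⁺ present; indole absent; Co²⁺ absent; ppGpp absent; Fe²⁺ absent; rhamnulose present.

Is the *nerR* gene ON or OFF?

ON

Quinate is absent, so VorS is inactive.
Rhamnulose is present, so CilQ is active.
Fe²⁺ is absent, so TemU is inactive.
Co²⁺ is absent, so NolY is active.
Indole is absent, so PurS is inactive.
ppGpp is absent, so FubF is active.
No repressor is bound and CilQ and NolY and FubF are active, so *nerR* is transcribed.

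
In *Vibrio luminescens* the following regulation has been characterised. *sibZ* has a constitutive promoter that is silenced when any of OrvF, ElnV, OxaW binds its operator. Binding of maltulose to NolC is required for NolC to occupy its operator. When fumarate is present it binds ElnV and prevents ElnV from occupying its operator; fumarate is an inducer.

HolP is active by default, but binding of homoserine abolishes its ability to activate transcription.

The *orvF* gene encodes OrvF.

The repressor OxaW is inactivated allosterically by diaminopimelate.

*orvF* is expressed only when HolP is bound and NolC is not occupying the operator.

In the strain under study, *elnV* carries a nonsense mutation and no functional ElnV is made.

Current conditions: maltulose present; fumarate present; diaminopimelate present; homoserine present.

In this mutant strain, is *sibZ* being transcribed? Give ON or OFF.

ON

Homoserine is present, so HolP is inactive.
Maltulose is present, so NolC is active.
With repressor NolC bound, *orvF* is not transcribed.
So OrvF is not produced.
ElnV is non-functional in this strain, so it has no effect.
Diaminopimelate is present, so OxaW is inactive.
With no repressor bound, *sibZ* is transcribed.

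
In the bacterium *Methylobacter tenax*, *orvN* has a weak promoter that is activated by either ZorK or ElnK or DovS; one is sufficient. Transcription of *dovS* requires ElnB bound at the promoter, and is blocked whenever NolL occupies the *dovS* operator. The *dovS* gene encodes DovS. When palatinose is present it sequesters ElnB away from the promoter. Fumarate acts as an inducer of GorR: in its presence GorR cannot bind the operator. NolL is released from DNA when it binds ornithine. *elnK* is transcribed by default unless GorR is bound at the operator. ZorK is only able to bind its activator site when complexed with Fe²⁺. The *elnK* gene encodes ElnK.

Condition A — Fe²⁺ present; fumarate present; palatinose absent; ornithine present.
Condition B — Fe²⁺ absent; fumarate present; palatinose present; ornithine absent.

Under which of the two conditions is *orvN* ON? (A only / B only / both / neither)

Condition A:
Fe²⁺ is present, so ZorK is active.
Fumarate is present, so GorR is inactive.
With no repressor bound, *elnK* is transcribed.
So ElnK is produced and active.
Palatinose is absent, so ElnB is active.
Ornithine is present, so NolL is inactive.
No repressor is bound and ElnB is active, so *dovS* is transcribed.
So DovS is produced and active.
Activator ZorK is present, so *orvN* is transcribed.
→ *orvN* is ON in A.
Condition B:
Fe²⁺ is absent, so ZorK is inactive.
Fumarate is present, so GorR is inactive.
With no repressor bound, *elnK* is transcribed.
So ElnK is produced and active.
Palatinose is present, so ElnB is inactive.
Ornithine is absent, so NolL is active.
With repressor NolL bound, *dovS* is not transcribed.
So DovS is not produced.
Activator ElnK is present, so *orvN* is transcribed.
→ *orvN* is ON in B.

both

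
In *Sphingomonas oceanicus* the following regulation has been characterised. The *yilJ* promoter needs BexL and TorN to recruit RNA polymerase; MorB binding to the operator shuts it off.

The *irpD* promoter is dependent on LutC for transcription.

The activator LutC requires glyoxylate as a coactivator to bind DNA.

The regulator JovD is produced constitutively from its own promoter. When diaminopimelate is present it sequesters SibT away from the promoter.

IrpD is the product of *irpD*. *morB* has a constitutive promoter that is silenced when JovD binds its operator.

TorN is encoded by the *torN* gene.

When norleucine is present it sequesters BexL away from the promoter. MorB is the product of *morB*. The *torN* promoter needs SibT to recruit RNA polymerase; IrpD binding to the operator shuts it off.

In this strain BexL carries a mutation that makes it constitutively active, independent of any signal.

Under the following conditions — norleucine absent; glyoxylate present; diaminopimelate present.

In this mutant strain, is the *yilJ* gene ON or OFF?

BexL is constitutively active in this strain.
JovD is produced constitutively and is active.
With repressor JovD bound, *morB* is not transcribed.
So MorB is not produced.
Glyoxylate is present, so LutC is active.
No repressor is bound and LutC is active, so *irpD* is transcribed.
So IrpD is produced and active.
Diaminopimelate is present, so SibT is inactive.
With repressor IrpD bound, *torN* is not transcribed.
So TorN is not produced.
Required activator TorN is absent, so *yilJ* is not transcribed.

OFF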